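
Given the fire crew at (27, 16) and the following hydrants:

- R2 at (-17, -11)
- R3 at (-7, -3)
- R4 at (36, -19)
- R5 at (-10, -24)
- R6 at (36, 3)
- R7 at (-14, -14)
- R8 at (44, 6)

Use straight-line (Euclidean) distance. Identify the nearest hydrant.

Distances from (27, 16):
R2: √((-44)² + (-27)²) = √(1936.000 + 729.000) = 51.6
R3: √((-34)² + (-19)²) = √(1156.000 + 361.000) = 38.9
R4: √((9)² + (-35)²) = √(81.000 + 1225.000) = 36.1
R5: √((-37)² + (-40)²) = √(1369.000 + 1600.000) = 54.5
R6: √((9)² + (-13)²) = √(81.000 + 169.000) = 15.8
R7: √((-41)² + (-30)²) = √(1681.000 + 900.000) = 50.8
R8: √((17)² + (-10)²) = √(289.000 + 100.000) = 19.7
Minimum: R6 at 15.8.

R6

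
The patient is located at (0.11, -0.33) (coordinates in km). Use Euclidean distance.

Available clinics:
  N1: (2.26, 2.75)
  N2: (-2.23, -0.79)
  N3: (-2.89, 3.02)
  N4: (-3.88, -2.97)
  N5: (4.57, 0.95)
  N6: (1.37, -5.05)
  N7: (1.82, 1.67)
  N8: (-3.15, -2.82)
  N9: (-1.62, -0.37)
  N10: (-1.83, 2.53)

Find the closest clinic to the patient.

Distances from (0.11, -0.33):
N1: √((2.15)² + (3.08)²) = √(4.6225 + 9.4864) = 3.76 km
N2: √((-2.34)² + (-0.46)²) = √(5.4756 + 0.2116) = 2.38 km
N3: √((-3.00)² + (3.35)²) = √(9.0000 + 11.2225) = 4.50 km
N4: √((-3.99)² + (-2.64)²) = √(15.9201 + 6.9696) = 4.78 km
N5: √((4.46)² + (1.28)²) = √(19.8916 + 1.6384) = 4.64 km
N6: √((1.26)² + (-4.72)²) = √(1.5876 + 22.2784) = 4.89 km
N7: √((1.71)² + (2.00)²) = √(2.9241 + 4.0000) = 2.63 km
N8: √((-3.26)² + (-2.49)²) = √(10.6276 + 6.2001) = 4.10 km
N9: √((-1.73)² + (-0.04)²) = √(2.9929 + 0.0016) = 1.73 km
N10: √((-1.94)² + (2.86)²) = √(3.7636 + 8.1796) = 3.46 km
Minimum: N9 at 1.73 km.

N9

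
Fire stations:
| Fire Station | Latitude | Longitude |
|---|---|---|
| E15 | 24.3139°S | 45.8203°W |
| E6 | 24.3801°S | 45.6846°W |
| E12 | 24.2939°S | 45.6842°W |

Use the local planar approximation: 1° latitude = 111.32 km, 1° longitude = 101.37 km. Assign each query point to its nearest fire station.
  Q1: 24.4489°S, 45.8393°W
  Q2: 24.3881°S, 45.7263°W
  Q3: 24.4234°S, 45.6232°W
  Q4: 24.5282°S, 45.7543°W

Q1 at 24.4489°S, 45.8393°W:
  E15: 15.1511 km
  E6: 17.4522 km
  E12: 23.3435 km
  → nearest: E15 (15.1511 km)
Q2 at 24.3881°S, 45.7263°W:
  E15: 12.6105 km
  E6: 4.3199 km
  E12: 11.3215 km
  → nearest: E6 (4.3199 km)
Q3 at 24.4234°S, 45.6232°W:
  E15: 23.4048 km
  E6: 7.8723 km
  E12: 15.6862 km
  → nearest: E6 (7.8723 km)
Q4 at 24.5282°S, 45.7543°W:
  E15: 24.7763 km
  E6: 17.9367 km
  E12: 27.0330 km
  → nearest: E6 (17.9367 km)

Q1→E15; Q2→E6; Q3→E6; Q4→E6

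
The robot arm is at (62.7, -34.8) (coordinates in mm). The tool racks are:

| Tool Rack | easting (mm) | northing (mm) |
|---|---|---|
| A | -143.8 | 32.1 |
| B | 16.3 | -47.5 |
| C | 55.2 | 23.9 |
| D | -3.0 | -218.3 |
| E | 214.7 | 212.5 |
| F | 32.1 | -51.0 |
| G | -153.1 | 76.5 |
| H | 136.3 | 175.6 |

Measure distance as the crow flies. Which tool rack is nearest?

Distances from (62.7, -34.8):
A: √((-206.5)² + (66.9)²) = √(42642.250 + 4475.610) = 217.1 mm
B: √((-46.4)² + (-12.7)²) = √(2152.960 + 161.290) = 48.1 mm
C: √((-7.5)² + (58.7)²) = √(56.250 + 3445.690) = 59.2 mm
D: √((-65.7)² + (-183.5)²) = √(4316.490 + 33672.250) = 194.9 mm
E: √((152.0)² + (247.3)²) = √(23104.000 + 61157.290) = 290.3 mm
F: √((-30.6)² + (-16.2)²) = √(936.360 + 262.440) = 34.6 mm
G: √((-215.8)² + (111.3)²) = √(46569.640 + 12387.690) = 242.8 mm
H: √((73.6)² + (210.4)²) = √(5416.960 + 44268.160) = 222.9 mm
Minimum: F at 34.6 mm.

F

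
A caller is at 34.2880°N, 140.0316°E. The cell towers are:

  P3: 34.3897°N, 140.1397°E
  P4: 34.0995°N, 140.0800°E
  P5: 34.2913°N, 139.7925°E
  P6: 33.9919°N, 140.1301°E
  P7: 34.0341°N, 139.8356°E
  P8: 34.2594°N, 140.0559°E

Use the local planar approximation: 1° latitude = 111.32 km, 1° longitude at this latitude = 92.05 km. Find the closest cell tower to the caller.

P8

Distances from 34.2880°N, 140.0316°E:
P3: √((0.1017·111.32)² + (0.1081·92.05)²) = √(128.170566 + 99.014540) = 15.0727 km
P4: √((-0.1885·111.32)² + (0.0484·92.05)²) = √(440.320702 + 19.848985) = 21.4516 km
P5: √((0.0033·111.32)² + (-0.2391·92.05)²) = √(0.134950 + 484.402904) = 22.0122 km
P6: √((-0.2961·111.32)² + (0.0985·92.05)²) = √(1086.483687 + 82.209129) = 34.1861 km
P7: √((-0.2539·111.32)² + (-0.1960·92.05)²) = √(798.862062 + 325.506547) = 33.5316 km
P8: √((-0.0286·111.32)² + (0.0243·92.05)²) = √(10.136277 + 5.003341) = 3.8910 km
Minimum: P8 at 3.8910 km.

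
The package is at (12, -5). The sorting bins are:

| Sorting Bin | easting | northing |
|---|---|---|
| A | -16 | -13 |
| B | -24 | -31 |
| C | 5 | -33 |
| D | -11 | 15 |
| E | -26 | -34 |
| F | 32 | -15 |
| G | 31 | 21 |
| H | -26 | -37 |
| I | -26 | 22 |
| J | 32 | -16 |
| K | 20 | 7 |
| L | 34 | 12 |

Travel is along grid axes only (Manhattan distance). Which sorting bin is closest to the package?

K

Distances from (12, -5):
A: 36
B: 62
C: 35
D: 43
E: 67
F: 30
G: 45
H: 70
I: 65
J: 31
K: 20
L: 39
Minimum: K at 20.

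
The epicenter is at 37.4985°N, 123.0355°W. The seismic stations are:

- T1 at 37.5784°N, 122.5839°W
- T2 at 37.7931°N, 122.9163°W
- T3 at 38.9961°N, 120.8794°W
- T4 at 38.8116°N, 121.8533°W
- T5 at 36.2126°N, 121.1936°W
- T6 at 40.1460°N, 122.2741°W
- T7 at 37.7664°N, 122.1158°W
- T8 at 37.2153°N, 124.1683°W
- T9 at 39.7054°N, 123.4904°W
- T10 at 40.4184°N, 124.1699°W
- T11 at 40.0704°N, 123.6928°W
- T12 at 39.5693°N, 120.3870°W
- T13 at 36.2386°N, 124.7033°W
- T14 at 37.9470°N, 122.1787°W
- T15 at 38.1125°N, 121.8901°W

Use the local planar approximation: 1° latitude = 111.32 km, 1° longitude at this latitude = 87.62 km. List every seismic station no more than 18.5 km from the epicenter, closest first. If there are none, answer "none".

none

Distances from 37.4985°N, 123.0355°W:
T1: √((0.0799·111.32)² + (0.4516·87.62)²) = √(79.111561 + 1565.720956) = 40.5565 km
T2: √((0.2946·111.32)² + (0.1192·87.62)²) = √(1075.503629 + 109.083486) = 34.4178 km
T3: √((1.4976·111.32)² + (2.1561·87.62)²) = √(27793.168353 + 35689.815005) = 251.9583 km
T4: √((1.3131·111.32)² + (1.1822·87.62)²) = √(21366.923642 + 10729.720465) = 179.1554 km
T5: √((-1.2859·111.32)² + (1.8419·87.62)²) = √(20490.888397 + 26045.853500) = 215.7238 km
T6: √((2.6475·111.32)² + (0.7614·87.62)²) = √(86859.701568 + 4450.740184) = 302.1762 km
T7: √((0.2679·111.32)² + (0.9197·87.62)²) = √(889.389141 + 6493.799429) = 85.9255 km
T8: √((-0.2832·111.32)² + (-1.1328·87.62)²) = √(993.877579 + 9851.740831) = 104.1423 km
T9: √((2.2069·111.32)² + (-0.4549·87.62)²) = √(60354.784649 + 1588.687108) = 248.8845 km
T10: √((2.9199·111.32)² + (-1.1344·87.62)²) = √(105653.126072 + 9879.590261) = 339.9010 km
T11: √((2.5719·111.32)² + (-0.6573·87.62)²) = √(81969.927736 + 3316.910570) = 292.0391 km
T12: √((2.0708·111.32)² + (2.6485·87.62)²) = √(53140.141676 + 53852.572271) = 327.0974 km
T13: √((-1.2599·111.32)² + (-1.6678·87.62)²) = √(19670.642578 + 21354.747304) = 202.5473 km
T14: √((0.4485·111.32)² + (0.8568·87.62)²) = √(2492.707326 + 5635.927702) = 90.1589 km
T15: √((0.6140·111.32)² + (1.1454·87.62)²) = √(4671.788116 + 10072.119163) = 121.4245 km
Threshold 18.5 km: none within range.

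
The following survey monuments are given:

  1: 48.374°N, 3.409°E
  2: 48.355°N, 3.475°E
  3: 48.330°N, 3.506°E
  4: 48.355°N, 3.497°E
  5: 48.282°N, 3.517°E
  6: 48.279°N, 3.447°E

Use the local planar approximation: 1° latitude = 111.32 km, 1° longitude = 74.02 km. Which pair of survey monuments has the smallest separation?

2 and 4

Pairwise distances:
1–2: √((-0.019·111.32)² + (0.066·74.02)²) = √(4.47356 + 23.86635) = 5.324 km
1–3: √((-0.044·111.32)² + (0.097·74.02)²) = √(23.99119 + 51.55154) = 8.692 km
1–4: √((-0.019·111.32)² + (0.088·74.02)²) = √(4.47356 + 42.42907) = 6.849 km
1–5: √((-0.092·111.32)² + (0.108·74.02)²) = √(104.88709 + 63.90659) = 12.992 km
1–6: √((-0.095·111.32)² + (0.038·74.02)²) = √(111.83909 + 7.91162) = 10.943 km
2–3: √((-0.025·111.32)² + (0.031·74.02)²) = √(7.74509 + 5.26528) = 3.607 km
2–4: √((0.000·111.32)² + (0.022·74.02)²) = √(0.00000 + 2.65182) = 1.628 km
2–5: √((-0.073·111.32)² + (0.042·74.02)²) = √(66.03773 + 9.66489) = 8.701 km
2–6: √((-0.076·111.32)² + (-0.028·74.02)²) = √(71.57701 + 4.29550) = 8.710 km
3–4: √((0.025·111.32)² + (-0.009·74.02)²) = √(7.74509 + 0.44380) = 2.862 km
3–5: √((-0.048·111.32)² + (0.011·74.02)²) = √(28.55150 + 0.66295) = 5.405 km
3–6: √((-0.051·111.32)² + (-0.059·74.02)²) = √(32.23196 + 19.07226) = 7.163 km
4–5: √((-0.073·111.32)² + (0.020·74.02)²) = √(66.03773 + 2.19158) = 8.260 km
4–6: √((-0.076·111.32)² + (-0.050·74.02)²) = √(71.57701 + 13.69740) = 9.234 km
5–6: √((-0.003·111.32)² + (-0.070·74.02)²) = √(0.11153 + 26.84691) = 5.192 km
Closest pair: 2–4 at 1.628 km.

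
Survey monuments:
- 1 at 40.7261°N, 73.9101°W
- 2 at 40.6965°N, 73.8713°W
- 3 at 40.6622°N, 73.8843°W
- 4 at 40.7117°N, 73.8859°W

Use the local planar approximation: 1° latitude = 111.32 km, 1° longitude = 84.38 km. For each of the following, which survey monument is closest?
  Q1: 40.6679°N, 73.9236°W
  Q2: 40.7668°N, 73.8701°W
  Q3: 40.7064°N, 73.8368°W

Q1→3; Q2→1; Q3→2

Q1 at 40.6679°N, 73.9236°W:
  1: 6.5782 km
  2: 5.4416 km
  3: 3.3763 km
  4: 5.8218 km
  → nearest: 3 (3.3763 km)
Q2 at 40.7668°N, 73.8701°W:
  1: 5.6497 km
  2: 7.8265 km
  3: 11.7056 km
  4: 6.2769 km
  → nearest: 1 (5.6497 km)
Q3 at 40.7064°N, 73.8368°W:
  1: 6.5623 km
  2: 3.1127 km
  3: 6.3462 km
  4: 4.1849 km
  → nearest: 2 (3.1127 km)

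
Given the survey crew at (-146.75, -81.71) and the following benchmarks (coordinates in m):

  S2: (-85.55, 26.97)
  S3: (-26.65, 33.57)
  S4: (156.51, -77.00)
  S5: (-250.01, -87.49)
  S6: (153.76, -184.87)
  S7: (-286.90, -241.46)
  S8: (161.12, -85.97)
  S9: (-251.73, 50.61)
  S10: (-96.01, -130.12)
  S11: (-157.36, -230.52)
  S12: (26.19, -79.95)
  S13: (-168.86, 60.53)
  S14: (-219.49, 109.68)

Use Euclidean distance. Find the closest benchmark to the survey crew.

S10

Distances from (-146.75, -81.71):
S2: √((61.20)² + (108.68)²) = √(3745.4400 + 11811.3424) = 124.73 m
S3: √((120.10)² + (115.28)²) = √(14424.0100 + 13289.4784) = 166.47 m
S4: √((303.26)² + (4.71)²) = √(91966.6276 + 22.1841) = 303.30 m
S5: √((-103.26)² + (-5.78)²) = √(10662.6276 + 33.4084) = 103.42 m
S6: √((300.51)² + (-103.16)²) = √(90306.2601 + 10641.9856) = 317.72 m
S7: √((-140.15)² + (-159.75)²) = √(19642.0225 + 25520.0625) = 212.51 m
S8: √((307.87)² + (-4.26)²) = √(94783.9369 + 18.1476) = 307.90 m
S9: √((-104.98)² + (132.32)²) = √(11020.8004 + 17508.5824) = 168.91 m
S10: √((50.74)² + (-48.41)²) = √(2574.5476 + 2343.5281) = 70.13 m
S11: √((-10.61)² + (-148.81)²) = √(112.5721 + 22144.4161) = 149.19 m
S12: √((172.94)² + (1.76)²) = √(29908.2436 + 3.0976) = 172.95 m
S13: √((-22.11)² + (142.24)²) = √(488.8521 + 20232.2176) = 143.95 m
S14: √((-72.74)² + (191.39)²) = √(5291.1076 + 36630.1321) = 204.75 m
Minimum: S10 at 70.13 m.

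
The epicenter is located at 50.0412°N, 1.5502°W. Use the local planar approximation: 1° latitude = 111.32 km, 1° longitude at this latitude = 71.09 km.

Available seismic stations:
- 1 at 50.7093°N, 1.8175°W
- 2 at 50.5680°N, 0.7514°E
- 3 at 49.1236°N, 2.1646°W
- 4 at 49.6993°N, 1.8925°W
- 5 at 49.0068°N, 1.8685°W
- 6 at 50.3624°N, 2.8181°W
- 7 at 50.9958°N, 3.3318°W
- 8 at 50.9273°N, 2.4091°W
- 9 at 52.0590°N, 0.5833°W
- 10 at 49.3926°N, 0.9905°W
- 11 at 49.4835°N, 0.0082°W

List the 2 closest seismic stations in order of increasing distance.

Distances from 50.0412°N, 1.5502°W:
1: √((0.6681·111.32)² + (-0.2673·71.09)²) = √(5531.327064 + 361.089572) = 76.7621 km
2: √((0.5268·111.32)² + (2.3016·71.09)²) = √(3439.045549 + 26771.747867) = 173.8125 km
3: √((-0.9176·111.32)² + (-0.6144·71.09)²) = √(10434.057005 + 1907.741128) = 111.0936 km
4: √((-0.3419·111.32)² + (-0.3423·71.09)²) = √(1448.587045 + 592.148763) = 45.1745 km
5: √((-1.0344·111.32)² + (-0.3183·71.09)²) = √(13259.386163 + 512.023985) = 117.3517 km
6: √((0.3212·111.32)² + (-1.2679·71.09)²) = √(1278.490392 + 8124.320208) = 96.9681 km
7: √((0.9546·111.32)² + (-1.7816·71.09)²) = √(11292.478058 + 16041.221531) = 165.3291 km
8: √((0.8861·111.32)² + (-0.8589·71.09)²) = √(9729.978227 + 3728.226027) = 116.0095 km
9: √((2.0178·111.32)² + (0.9669·71.09)²) = √(50454.816465 + 4724.764309) = 234.9033 km
10: √((-0.6486·111.32)² + (0.5597·71.09)²) = √(5213.150753 + 1583.170330) = 82.4398 km
11: √((-0.5577·111.32)² + (1.5420·71.09)²) = √(3854.319252 + 12016.715408) = 125.9803 km
Sorted: 4 (45.1745 km) < 1 (76.7621 km) < 10 (82.4398 km) < 6 (96.9681 km) < …

4, 1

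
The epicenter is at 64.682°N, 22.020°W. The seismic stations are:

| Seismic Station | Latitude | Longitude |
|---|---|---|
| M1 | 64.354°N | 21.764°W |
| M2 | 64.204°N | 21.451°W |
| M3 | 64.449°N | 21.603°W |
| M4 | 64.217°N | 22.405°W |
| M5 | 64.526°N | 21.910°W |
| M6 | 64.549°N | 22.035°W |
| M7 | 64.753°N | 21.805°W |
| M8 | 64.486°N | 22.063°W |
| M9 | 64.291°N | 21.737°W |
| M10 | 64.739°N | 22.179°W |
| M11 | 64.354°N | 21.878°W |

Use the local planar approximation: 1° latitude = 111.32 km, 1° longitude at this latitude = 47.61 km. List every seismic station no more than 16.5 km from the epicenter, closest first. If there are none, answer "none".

M10, M7, M6

Distances from 64.682°N, 22.020°W:
M1: √((-0.328·111.32)² + (0.256·47.61)²) = √(1333.19625 + 148.55124) = 38.493 km
M2: √((-0.478·111.32)² + (0.569·47.61)²) = √(2831.40626 + 733.87298) = 59.710 km
M3: √((-0.233·111.32)² + (0.417·47.61)²) = √(672.75702 + 394.15630) = 32.664 km
M4: √((-0.465·111.32)² + (-0.385·47.61)²) = √(2679.49099 + 335.98340) = 54.913 km
M5: √((-0.156·111.32)² + (0.110·47.61)²) = √(301.57518 + 27.42722) = 18.138 km
M6: √((-0.133·111.32)² + (-0.015·47.61)²) = √(219.20461 + 0.51001) = 14.823 km
M7: √((0.071·111.32)² + (0.215·47.61)²) = √(62.46879 + 104.77877) = 12.932 km
M8: √((-0.196·111.32)² + (-0.043·47.61)²) = √(476.05654 + 4.19115) = 21.915 km
M9: √((-0.391·111.32)² + (0.283·47.61)²) = √(1894.52312 + 181.53871) = 45.564 km
M10: √((0.057·111.32)² + (-0.159·47.61)²) = √(40.26207 + 57.30475) = 9.878 km
M11: √((-0.328·111.32)² + (0.142·47.61)²) = √(1333.19625 + 45.70598) = 37.134 km
Threshold 16.5 km: M10 (9.878 km), M7 (12.932 km), M6 (14.823 km) are within range.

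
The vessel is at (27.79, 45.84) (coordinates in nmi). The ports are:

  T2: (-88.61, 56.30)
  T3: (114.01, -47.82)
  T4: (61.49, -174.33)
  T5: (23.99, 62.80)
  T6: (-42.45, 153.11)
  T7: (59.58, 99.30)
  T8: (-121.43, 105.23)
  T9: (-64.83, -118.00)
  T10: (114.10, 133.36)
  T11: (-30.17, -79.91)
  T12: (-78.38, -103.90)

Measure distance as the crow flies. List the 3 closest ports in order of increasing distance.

Distances from (27.79, 45.84):
T2: 116.87 nmi
T3: 127.30 nmi
T4: 222.73 nmi
T5: 17.38 nmi
T6: 128.22 nmi
T7: 62.20 nmi
T8: 160.60 nmi
T9: 188.21 nmi
T10: 122.92 nmi
T11: 138.46 nmi
T12: 183.56 nmi
Sorted: T5 (17.38 nmi) < T7 (62.20 nmi) < T2 (116.87 nmi) < T10 (122.92 nmi) < T3 (127.30 nmi) < …

T5, T7, T2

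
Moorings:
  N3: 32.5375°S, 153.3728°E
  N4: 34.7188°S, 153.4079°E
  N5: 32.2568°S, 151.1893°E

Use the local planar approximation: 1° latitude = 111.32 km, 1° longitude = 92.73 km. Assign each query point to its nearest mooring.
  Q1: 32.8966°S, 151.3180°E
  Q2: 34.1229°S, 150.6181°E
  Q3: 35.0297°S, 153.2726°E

Q1→N5; Q2→N5; Q3→N4

Q1 at 32.8966°S, 151.3180°E:
  N3: 194.6898 km
  N4: 280.5425 km
  N5: 72.2155 km
  → nearest: N5 (72.2155 km)
Q2 at 34.1229°S, 150.6181°E:
  N3: 310.4817 km
  N4: 267.0677 km
  N5: 214.3806 km
  → nearest: N5 (214.3806 km)
Q3 at 35.0297°S, 153.2726°E:
  N3: 277.5873 km
  N4: 36.8133 km
  N5: 364.1471 km
  → nearest: N4 (36.8133 km)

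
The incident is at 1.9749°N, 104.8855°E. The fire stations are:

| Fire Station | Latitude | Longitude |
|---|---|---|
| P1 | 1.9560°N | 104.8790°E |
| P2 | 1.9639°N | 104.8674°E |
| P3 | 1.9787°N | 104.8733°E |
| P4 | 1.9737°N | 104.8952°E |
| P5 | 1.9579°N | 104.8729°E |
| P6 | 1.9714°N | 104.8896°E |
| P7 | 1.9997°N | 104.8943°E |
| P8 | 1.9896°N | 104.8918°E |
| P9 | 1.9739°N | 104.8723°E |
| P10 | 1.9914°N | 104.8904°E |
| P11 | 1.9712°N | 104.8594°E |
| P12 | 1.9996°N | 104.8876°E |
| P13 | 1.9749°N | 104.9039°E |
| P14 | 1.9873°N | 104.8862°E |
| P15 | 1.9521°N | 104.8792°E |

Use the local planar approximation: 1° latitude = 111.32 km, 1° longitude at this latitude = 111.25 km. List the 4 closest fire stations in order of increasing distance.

Distances from 1.9749°N, 104.8855°E:
P1: √((-0.0189·111.32)² + (-0.0065·111.25)²) = √(4.426597 + 0.522910) = 2.2247 km
P2: √((-0.0110·111.32)² + (-0.0181·111.25)²) = √(1.499449 + 4.054686) = 2.3567 km
P3: √((0.0038·111.32)² + (-0.0122·111.25)²) = √(0.178943 + 1.842128) = 1.4216 km
P4: √((-0.0012·111.32)² + (0.0097·111.25)²) = √(0.017845 + 1.164511) = 1.0874 km
P5: √((-0.0170·111.32)² + (-0.0126·111.25)²) = √(3.581329 + 1.964903) = 2.3550 km
P6: √((-0.0035·111.32)² + (0.0041·111.25)²) = √(0.151804 + 0.208050) = 0.5999 km
P7: √((0.0248·111.32)² + (0.0088·111.25)²) = √(7.621663 + 0.958441) = 2.9292 km
P8: √((0.0147·111.32)² + (0.0063·111.25)²) = √(2.677818 + 0.491226) = 1.7802 km
P9: √((-0.0010·111.32)² + (-0.0132·111.25)²) = √(0.012392 + 2.156492) = 1.4727 km
P10: √((0.0165·111.32)² + (0.0049·111.25)²) = √(3.373761 + 0.297161) = 1.9160 km
P11: √((-0.0037·111.32)² + (-0.0261·111.25)²) = √(0.169648 + 8.431038) = 2.9327 km
P12: √((0.0247·111.32)² + (0.0021·111.25)²) = √(7.560322 + 0.054581) = 2.7595 km
P13: √((0.0000·111.32)² + (0.0184·111.25)²) = √(0.000000 + 4.190209) = 2.0470 km
P14: √((0.0124·111.32)² + (0.0007·111.25)²) = √(1.905416 + 0.006065) = 1.3826 km
P15: √((-0.0228·111.32)² + (-0.0063·111.25)²) = √(6.441931 + 0.491226) = 2.6331 km
Sorted: P6 (0.5999 km) < P4 (1.0874 km) < P14 (1.3826 km) < P3 (1.4216 km) < P9 (1.4727 km) < P8 (1.7802 km) < …

P6, P4, P14, P3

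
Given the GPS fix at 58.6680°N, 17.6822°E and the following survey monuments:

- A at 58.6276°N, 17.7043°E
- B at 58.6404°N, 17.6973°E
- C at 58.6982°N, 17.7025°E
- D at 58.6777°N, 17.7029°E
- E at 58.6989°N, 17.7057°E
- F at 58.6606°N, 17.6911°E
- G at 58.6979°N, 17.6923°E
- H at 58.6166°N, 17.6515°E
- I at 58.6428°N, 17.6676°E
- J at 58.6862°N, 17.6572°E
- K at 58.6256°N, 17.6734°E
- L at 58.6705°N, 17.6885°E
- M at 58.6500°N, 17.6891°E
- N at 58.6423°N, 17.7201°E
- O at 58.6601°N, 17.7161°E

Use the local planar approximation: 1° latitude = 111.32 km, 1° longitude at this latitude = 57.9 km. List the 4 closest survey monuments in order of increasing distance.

L, F, D, M

Distances from 58.6680°N, 17.6822°E:
A: 4.6758 km
B: 3.1944 km
C: 3.5614 km
D: 1.6132 km
E: 3.6991 km
F: 0.9717 km
G: 3.3794 km
H: 5.9916 km
I: 2.9299 km
J: 2.4900 km
K: 4.7474 km
L: 0.4588 km
M: 2.0432 km
N: 3.6056 km
O: 2.1508 km
Sorted: L (0.4588 km) < F (0.9717 km) < D (1.6132 km) < M (2.0432 km) < O (2.1508 km) < J (2.4900 km) < …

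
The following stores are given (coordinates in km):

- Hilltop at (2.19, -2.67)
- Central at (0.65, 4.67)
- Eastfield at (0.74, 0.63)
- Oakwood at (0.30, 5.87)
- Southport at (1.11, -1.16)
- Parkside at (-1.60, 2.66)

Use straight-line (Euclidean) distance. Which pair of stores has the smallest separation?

Pairwise distances:
Hilltop–Central: 7.50 km
Hilltop–Eastfield: 3.60 km
Hilltop–Oakwood: 8.75 km
Hilltop–Southport: 1.86 km
Hilltop–Parkside: 6.54 km
Central–Eastfield: 4.04 km
Central–Oakwood: 1.25 km
Central–Southport: 5.85 km
Central–Parkside: 3.02 km
Eastfield–Oakwood: 5.26 km
Eastfield–Southport: 1.83 km
Eastfield–Parkside: 3.10 km
Oakwood–Southport: 7.08 km
Oakwood–Parkside: 3.73 km
Southport–Parkside: 4.68 km
Closest pair: Central–Oakwood at 1.25 km.

Central and Oakwood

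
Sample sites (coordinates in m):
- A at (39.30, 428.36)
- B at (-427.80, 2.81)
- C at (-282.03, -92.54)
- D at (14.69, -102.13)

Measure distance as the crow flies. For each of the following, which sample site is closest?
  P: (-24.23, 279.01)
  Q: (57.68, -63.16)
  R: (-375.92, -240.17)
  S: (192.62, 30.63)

P at (-24.23, 279.01):
  A: 162.30 m
  B: 489.03 m
  C: 452.23 m
  D: 383.12 m
  → nearest: A (162.30 m)
Q at (57.68, -63.16):
  A: 491.86 m
  B: 489.94 m
  C: 340.98 m
  D: 58.02 m
  → nearest: D (58.02 m)
R at (-375.92, -240.17):
  A: 786.98 m
  B: 248.46 m
  C: 174.96 m
  D: 414.28 m
  → nearest: C (174.96 m)
S at (192.62, 30.63):
  A: 426.26 m
  B: 621.04 m
  C: 490.37 m
  D: 222.00 m
  → nearest: D (222.00 m)

P→A; Q→D; R→C; S→D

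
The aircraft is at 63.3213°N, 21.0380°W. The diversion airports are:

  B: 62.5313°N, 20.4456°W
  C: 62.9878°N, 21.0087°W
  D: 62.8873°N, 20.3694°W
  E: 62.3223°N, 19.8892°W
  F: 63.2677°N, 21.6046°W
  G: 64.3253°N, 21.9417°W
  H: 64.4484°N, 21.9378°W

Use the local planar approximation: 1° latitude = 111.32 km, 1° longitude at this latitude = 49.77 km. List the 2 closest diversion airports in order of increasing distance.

F, C

Distances from 63.3213°N, 21.0380°W:
B: 92.7536 km
C: 37.1538 km
D: 58.6638 km
E: 125.0458 km
F: 28.8240 km
G: 120.4758 km
H: 133.2214 km
Sorted: F (28.8240 km) < C (37.1538 km) < D (58.6638 km) < B (92.7536 km) < …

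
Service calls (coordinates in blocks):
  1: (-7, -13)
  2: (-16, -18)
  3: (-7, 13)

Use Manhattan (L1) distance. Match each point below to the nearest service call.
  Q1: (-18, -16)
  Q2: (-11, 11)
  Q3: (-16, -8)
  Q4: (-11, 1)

Q1 at (-18, -16):
  1: |11| + |3| = 11 + 3 = 14 blocks
  2: |2| + |-2| = 2 + 2 = 4 blocks
  3: |11| + |29| = 11 + 29 = 40 blocks
  → nearest: 2 (4 blocks)
Q2 at (-11, 11):
  1: |4| + |-24| = 4 + 24 = 28 blocks
  2: |-5| + |-29| = 5 + 29 = 34 blocks
  3: |4| + |2| = 4 + 2 = 6 blocks
  → nearest: 3 (6 blocks)
Q3 at (-16, -8):
  1: |9| + |-5| = 9 + 5 = 14 blocks
  2: |0| + |-10| = 0 + 10 = 10 blocks
  3: |9| + |21| = 9 + 21 = 30 blocks
  → nearest: 2 (10 blocks)
Q4 at (-11, 1):
  1: |4| + |-14| = 4 + 14 = 18 blocks
  2: |-5| + |-19| = 5 + 19 = 24 blocks
  3: |4| + |12| = 4 + 12 = 16 blocks
  → nearest: 3 (16 blocks)

Q1→2; Q2→3; Q3→2; Q4→3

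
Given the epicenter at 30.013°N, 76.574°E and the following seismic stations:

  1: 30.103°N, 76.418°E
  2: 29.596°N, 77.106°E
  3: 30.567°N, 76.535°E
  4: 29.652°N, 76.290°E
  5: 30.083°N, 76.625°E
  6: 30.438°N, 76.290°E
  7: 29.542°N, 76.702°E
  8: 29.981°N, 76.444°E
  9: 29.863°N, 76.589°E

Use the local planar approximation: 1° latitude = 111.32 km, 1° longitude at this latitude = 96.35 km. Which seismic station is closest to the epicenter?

5

Distances from 30.013°N, 76.574°E:
1: √((0.090·111.32)² + (-0.156·96.35)²) = √(100.37635 + 225.91894) = 18.064 km
2: √((-0.417·111.32)² + (0.532·96.35)²) = √(2154.85725 + 2627.40307) = 69.154 km
3: √((0.554·111.32)² + (-0.039·96.35)²) = √(3803.34678 + 14.11993) = 61.786 km
4: √((-0.361·111.32)² + (-0.284·96.35)²) = √(1614.95639 + 748.75566) = 48.618 km
5: √((0.070·111.32)² + (0.051·96.35)²) = √(60.72150 + 24.14592) = 9.212 km
6: √((0.425·111.32)² + (-0.284·96.35)²) = √(2238.33072 + 748.75566) = 54.654 km
7: √((-0.471·111.32)² + (0.128·96.35)²) = √(2749.08526 + 152.09796) = 53.863 km
8: √((-0.032·111.32)² + (-0.130·96.35)²) = √(12.68955 + 156.88815) = 13.022 km
9: √((-0.150·111.32)² + (0.015·96.35)²) = √(278.82320 + 2.08875) = 16.760 km
Minimum: 5 at 9.212 km.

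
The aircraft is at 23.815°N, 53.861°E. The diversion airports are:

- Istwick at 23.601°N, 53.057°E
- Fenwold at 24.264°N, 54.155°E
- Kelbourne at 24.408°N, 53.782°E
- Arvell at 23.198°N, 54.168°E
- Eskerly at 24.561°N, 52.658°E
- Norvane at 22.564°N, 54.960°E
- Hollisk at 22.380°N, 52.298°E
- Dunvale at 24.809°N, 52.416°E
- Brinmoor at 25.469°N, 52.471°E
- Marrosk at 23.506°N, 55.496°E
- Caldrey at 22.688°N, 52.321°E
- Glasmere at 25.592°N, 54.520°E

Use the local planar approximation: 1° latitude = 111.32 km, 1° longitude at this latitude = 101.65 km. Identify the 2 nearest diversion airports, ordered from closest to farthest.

Distances from 23.815°N, 53.861°E:
Istwick: 85.128 km
Fenwold: 58.236 km
Kelbourne: 66.499 km
Arvell: 75.441 km
Eskerly: 147.818 km
Norvane: 178.532 km
Hollisk: 225.301 km
Dunvale: 183.899 km
Brinmoor: 232.089 km
Marrosk: 169.720 km
Caldrey: 200.611 km
Glasmere: 208.850 km
Sorted: Fenwold (58.236 km) < Kelbourne (66.499 km) < Arvell (75.441 km) < Istwick (85.128 km) < …

Fenwold, Kelbourne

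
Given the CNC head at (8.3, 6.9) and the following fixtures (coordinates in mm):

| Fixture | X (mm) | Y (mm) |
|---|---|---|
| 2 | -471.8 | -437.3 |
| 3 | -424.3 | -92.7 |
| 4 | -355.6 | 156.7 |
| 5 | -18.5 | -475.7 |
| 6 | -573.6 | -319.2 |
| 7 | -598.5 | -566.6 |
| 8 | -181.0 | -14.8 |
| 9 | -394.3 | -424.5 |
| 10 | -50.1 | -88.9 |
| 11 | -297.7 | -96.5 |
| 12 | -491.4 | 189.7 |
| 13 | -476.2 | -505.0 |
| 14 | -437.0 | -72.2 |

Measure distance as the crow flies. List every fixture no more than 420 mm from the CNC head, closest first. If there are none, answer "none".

10, 8, 11, 4

Distances from (8.3, 6.9):
2: √((-480.1)² + (-444.2)²) = √(230496.010 + 197313.640) = 654.1 mm
3: √((-432.6)² + (-99.6)²) = √(187142.760 + 9920.160) = 443.9 mm
4: √((-363.9)² + (149.8)²) = √(132423.210 + 22440.040) = 393.5 mm
5: √((-26.8)² + (-482.6)²) = √(718.240 + 232902.760) = 483.3 mm
6: √((-581.9)² + (-326.1)²) = √(338607.610 + 106341.210) = 667.0 mm
7: √((-606.8)² + (-573.5)²) = √(368206.240 + 328902.250) = 834.9 mm
8: √((-189.3)² + (-21.7)²) = √(35834.490 + 470.890) = 190.5 mm
9: √((-402.6)² + (-431.4)²) = √(162086.760 + 186105.960) = 590.1 mm
10: √((-58.4)² + (-95.8)²) = √(3410.560 + 9177.640) = 112.2 mm
11: √((-306.0)² + (-103.4)²) = √(93636.000 + 10691.560) = 323.0 mm
12: √((-499.7)² + (182.8)²) = √(249700.090 + 33415.840) = 532.1 mm
13: √((-484.5)² + (-511.9)²) = √(234740.250 + 262041.610) = 704.8 mm
14: √((-445.3)² + (-79.1)²) = √(198292.090 + 6256.810) = 452.3 mm
Threshold 420 mm: 10 (112.2 mm), 8 (190.5 mm), 11 (323.0 mm), 4 (393.5 mm) are within range.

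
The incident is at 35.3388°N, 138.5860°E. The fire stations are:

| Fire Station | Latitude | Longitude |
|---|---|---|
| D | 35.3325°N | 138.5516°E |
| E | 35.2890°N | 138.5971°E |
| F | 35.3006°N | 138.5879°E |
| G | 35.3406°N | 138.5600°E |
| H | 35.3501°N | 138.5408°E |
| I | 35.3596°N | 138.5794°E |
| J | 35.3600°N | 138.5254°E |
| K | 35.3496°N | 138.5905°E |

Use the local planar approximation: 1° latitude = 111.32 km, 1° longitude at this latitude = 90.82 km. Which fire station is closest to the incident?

Distances from 35.3388°N, 138.5860°E:
D: 3.2020 km
E: 5.6346 km
F: 4.2559 km
G: 2.3698 km
H: 4.2935 km
I: 2.3918 km
J: 5.9883 km
K: 1.2698 km
Minimum: K at 1.2698 km.

K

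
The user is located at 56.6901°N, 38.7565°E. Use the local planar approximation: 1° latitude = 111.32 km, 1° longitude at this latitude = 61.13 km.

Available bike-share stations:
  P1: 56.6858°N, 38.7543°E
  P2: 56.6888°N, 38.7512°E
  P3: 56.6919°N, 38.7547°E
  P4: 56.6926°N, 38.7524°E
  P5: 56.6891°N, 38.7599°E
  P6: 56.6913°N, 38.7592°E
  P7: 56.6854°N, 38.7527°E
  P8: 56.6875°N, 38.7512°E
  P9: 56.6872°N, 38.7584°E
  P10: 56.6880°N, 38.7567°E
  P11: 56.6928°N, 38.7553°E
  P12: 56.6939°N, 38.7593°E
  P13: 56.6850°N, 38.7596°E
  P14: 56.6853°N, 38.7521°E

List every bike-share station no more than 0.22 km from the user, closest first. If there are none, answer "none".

P6

Distances from 56.6901°N, 38.7565°E:
P1: √((-0.0043·111.32)² + (-0.0022·61.13)²) = √(0.229131 + 0.018086) = 0.4972 km
P2: √((-0.0013·111.32)² + (-0.0053·61.13)²) = √(0.020943 + 0.104969) = 0.3548 km
P3: √((0.0018·111.32)² + (-0.0018·61.13)²) = √(0.040151 + 0.012107) = 0.2286 km
P4: √((0.0025·111.32)² + (-0.0041·61.13)²) = √(0.077451 + 0.062817) = 0.3745 km
P5: √((-0.0010·111.32)² + (0.0034·61.13)²) = √(0.012392 + 0.043198) = 0.2358 km
P6: √((0.0012·111.32)² + (0.0027·61.13)²) = √(0.017845 + 0.027242) = 0.2123 km
P7: √((-0.0047·111.32)² + (-0.0038·61.13)²) = √(0.273742 + 0.053961) = 0.5725 km
P8: √((-0.0026·111.32)² + (-0.0053·61.13)²) = √(0.083771 + 0.104969) = 0.4344 km
P9: √((-0.0029·111.32)² + (0.0019·61.13)²) = √(0.104218 + 0.013490) = 0.3431 km
P10: √((-0.0021·111.32)² + (0.0002·61.13)²) = √(0.054649 + 0.000149) = 0.2341 km
P11: √((0.0027·111.32)² + (-0.0012·61.13)²) = √(0.090339 + 0.005381) = 0.3094 km
P12: √((0.0038·111.32)² + (0.0028·61.13)²) = √(0.178943 + 0.029297) = 0.4563 km
P13: √((-0.0051·111.32)² + (0.0031·61.13)²) = √(0.322320 + 0.035911) = 0.5985 km
P14: √((-0.0048·111.32)² + (-0.0044·61.13)²) = √(0.285515 + 0.072346) = 0.5982 km
Threshold 0.22 km: P6 (0.2123 km) is within range.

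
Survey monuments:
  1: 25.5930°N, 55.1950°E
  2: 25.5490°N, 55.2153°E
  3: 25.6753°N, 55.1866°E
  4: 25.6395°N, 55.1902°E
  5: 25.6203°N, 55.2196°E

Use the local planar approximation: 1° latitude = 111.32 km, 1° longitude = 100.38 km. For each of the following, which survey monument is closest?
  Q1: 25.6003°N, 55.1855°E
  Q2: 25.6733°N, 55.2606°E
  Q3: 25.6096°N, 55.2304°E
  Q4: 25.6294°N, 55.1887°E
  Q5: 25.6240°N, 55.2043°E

Q1→1; Q2→5; Q3→5; Q4→4; Q5→5

Q1 at 25.6003°N, 55.1855°E:
  1: 1.2529 km
  2: 6.4467 km
  3: 8.3497 km
  4: 4.3892 km
  5: 4.0833 km
  → nearest: 1 (1.2529 km)
Q2 at 25.6733°N, 55.2606°E:
  1: 11.1026 km
  2: 14.5651 km
  3: 7.4315 km
  4: 8.0060 km
  5: 7.1936 km
  → nearest: 5 (7.1936 km)
Q3 at 25.6096°N, 55.2304°E:
  1: 4.0052 km
  2: 6.9142 km
  3: 8.5335 km
  4: 5.2309 km
  5: 1.6106 km
  → nearest: 5 (1.6106 km)
Q4 at 25.6294°N, 55.1887°E:
  1: 4.1011 km
  2: 9.3399 km
  3: 5.1139 km
  4: 1.1344 km
  5: 3.2630 km
  → nearest: 4 (1.1344 km)
Q5 at 25.6240°N, 55.2043°E:
  1: 3.5750 km
  2: 8.4217 km
  3: 5.9807 km
  4: 2.2317 km
  5: 1.5901 km
  → nearest: 5 (1.5901 km)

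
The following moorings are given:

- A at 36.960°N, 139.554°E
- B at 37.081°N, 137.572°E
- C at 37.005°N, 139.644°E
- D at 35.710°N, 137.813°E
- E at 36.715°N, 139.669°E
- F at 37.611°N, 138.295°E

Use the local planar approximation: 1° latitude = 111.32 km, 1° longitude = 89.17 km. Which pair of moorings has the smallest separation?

A and C

Pairwise distances:
A–B: 177.247 km
A–C: 9.460 km
A–D: 208.480 km
A–E: 29.138 km
A–F: 133.623 km
B–C: 184.954 km
B–D: 154.125 km
B–E: 191.377 km
B–F: 87.392 km
C–D: 217.805 km
C–E: 32.360 km
C–F: 137.915 km
D–E: 199.766 km
D–F: 215.940 km
E–F: 157.986 km
Closest pair: A–C at 9.460 km.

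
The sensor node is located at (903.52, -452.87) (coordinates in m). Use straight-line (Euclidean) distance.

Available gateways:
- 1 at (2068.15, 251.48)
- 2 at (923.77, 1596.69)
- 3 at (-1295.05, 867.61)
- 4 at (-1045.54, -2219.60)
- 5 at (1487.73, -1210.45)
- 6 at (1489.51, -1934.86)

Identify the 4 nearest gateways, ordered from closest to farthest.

Distances from (903.52, -452.87):
1: 1361.06 m
2: 2049.66 m
3: 2564.64 m
4: 2630.62 m
5: 956.68 m
6: 1593.64 m
Sorted: 5 (956.68 m) < 1 (1361.06 m) < 6 (1593.64 m) < 2 (2049.66 m) < 3 (2564.64 m) < 4 (2630.62 m)

5, 1, 6, 2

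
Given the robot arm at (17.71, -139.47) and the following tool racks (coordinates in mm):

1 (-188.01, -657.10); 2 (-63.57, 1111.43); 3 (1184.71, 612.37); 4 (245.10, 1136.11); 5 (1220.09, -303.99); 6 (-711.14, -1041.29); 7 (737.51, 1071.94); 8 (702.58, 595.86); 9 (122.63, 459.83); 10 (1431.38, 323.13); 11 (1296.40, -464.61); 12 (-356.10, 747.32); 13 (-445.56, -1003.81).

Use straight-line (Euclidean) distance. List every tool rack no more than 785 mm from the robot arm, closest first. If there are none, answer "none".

1, 9

Distances from (17.71, -139.47):
1: √((-205.72)² + (-517.63)²) = √(42320.7184 + 267940.8169) = 557.01 mm
2: √((-81.28)² + (1250.90)²) = √(6606.4384 + 1564750.8100) = 1253.54 mm
3: √((1167.00)² + (751.84)²) = √(1361889.0000 + 565263.3856) = 1388.22 mm
4: √((227.39)² + (1275.58)²) = √(51706.2121 + 1627104.3364) = 1295.69 mm
5: √((1202.38)² + (-164.52)²) = √(1445717.6644 + 27066.8304) = 1213.58 mm
6: √((-728.85)² + (-901.82)²) = √(531222.3225 + 813279.3124) = 1159.53 mm
7: √((719.80)² + (1211.41)²) = √(518112.0400 + 1467514.1881) = 1409.12 mm
8: √((684.87)² + (735.33)²) = √(469046.9169 + 540710.2089) = 1004.87 mm
9: √((104.92)² + (599.30)²) = √(11008.2064 + 359160.4900) = 608.41 mm
10: √((1413.67)² + (462.60)²) = √(1998462.8689 + 213998.7600) = 1487.43 mm
11: √((1278.69)² + (-325.14)²) = √(1635048.1161 + 105716.0196) = 1319.38 mm
12: √((-373.81)² + (886.79)²) = √(139733.9161 + 786396.5041) = 962.36 mm
13: √((-463.27)² + (-864.34)²) = √(214619.0929 + 747083.6356) = 980.66 mm
Threshold 785 mm: 1 (557.01 mm), 9 (608.41 mm) are within range.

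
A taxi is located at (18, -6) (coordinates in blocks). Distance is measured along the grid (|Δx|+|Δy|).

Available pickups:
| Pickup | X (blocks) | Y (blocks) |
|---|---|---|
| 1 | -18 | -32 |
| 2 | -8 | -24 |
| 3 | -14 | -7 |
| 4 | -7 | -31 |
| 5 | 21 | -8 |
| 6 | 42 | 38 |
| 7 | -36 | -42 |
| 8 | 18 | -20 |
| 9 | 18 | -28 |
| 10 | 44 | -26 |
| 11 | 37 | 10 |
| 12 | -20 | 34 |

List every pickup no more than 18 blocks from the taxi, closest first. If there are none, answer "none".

5, 8

Distances from (18, -6):
1: 62 blocks
2: 44 blocks
3: 33 blocks
4: 50 blocks
5: 5 blocks
6: 68 blocks
7: 90 blocks
8: 14 blocks
9: 22 blocks
10: 46 blocks
11: 35 blocks
12: 78 blocks
Threshold 18 blocks: 5 (5 blocks), 8 (14 blocks) are within range.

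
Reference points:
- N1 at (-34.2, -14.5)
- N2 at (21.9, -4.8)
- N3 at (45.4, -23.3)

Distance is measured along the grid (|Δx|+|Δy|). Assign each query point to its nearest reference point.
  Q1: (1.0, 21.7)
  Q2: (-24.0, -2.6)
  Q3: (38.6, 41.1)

Q1→N2; Q2→N1; Q3→N2

Q1 at (1.0, 21.7):
  N1: |-35.2| + |-36.2| = 35.2 + 36.2 = 71.4
  N2: |20.9| + |-26.5| = 20.9 + 26.5 = 47.4
  N3: |44.4| + |-45.0| = 44.4 + 45.0 = 89.4
  → nearest: N2 (47.4)
Q2 at (-24.0, -2.6):
  N1: |-10.2| + |-11.9| = 10.2 + 11.9 = 22.1
  N2: |45.9| + |-2.2| = 45.9 + 2.2 = 48.1
  N3: |69.4| + |-20.7| = 69.4 + 20.7 = 90.1
  → nearest: N1 (22.1)
Q3 at (38.6, 41.1):
  N1: |-72.8| + |-55.6| = 72.8 + 55.6 = 128.4
  N2: |-16.7| + |-45.9| = 16.7 + 45.9 = 62.6
  N3: |6.8| + |-64.4| = 6.8 + 64.4 = 71.2
  → nearest: N2 (62.6)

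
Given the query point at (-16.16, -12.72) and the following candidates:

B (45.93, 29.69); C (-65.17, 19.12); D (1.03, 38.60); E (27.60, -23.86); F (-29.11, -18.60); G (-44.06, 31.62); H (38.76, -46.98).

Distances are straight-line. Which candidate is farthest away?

B

Distances from (-16.16, -12.72):
B: √((62.09)² + (42.41)²) = √(3855.1681 + 1798.6081) = 75.19
C: √((-49.01)² + (31.84)²) = √(2401.9801 + 1013.7856) = 58.44
D: √((17.19)² + (51.32)²) = √(295.4961 + 2633.7424) = 54.12
E: √((43.76)² + (-11.14)²) = √(1914.9376 + 124.0996) = 45.16
F: √((-12.95)² + (-5.88)²) = √(167.7025 + 34.5744) = 14.22
G: √((-27.90)² + (44.34)²) = √(778.4100 + 1966.0356) = 52.39
H: √((54.92)² + (-34.26)²) = √(3016.2064 + 1173.7476) = 64.73
Maximum: B at 75.19.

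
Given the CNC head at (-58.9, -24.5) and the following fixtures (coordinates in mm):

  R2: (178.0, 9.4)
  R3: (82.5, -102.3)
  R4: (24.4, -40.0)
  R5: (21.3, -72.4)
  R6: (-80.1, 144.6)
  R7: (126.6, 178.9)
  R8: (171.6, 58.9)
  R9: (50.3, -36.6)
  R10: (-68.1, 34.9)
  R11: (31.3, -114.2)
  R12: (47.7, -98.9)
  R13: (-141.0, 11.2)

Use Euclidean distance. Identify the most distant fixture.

Distances from (-58.9, -24.5):
R2: 239.3 mm
R3: 161.4 mm
R4: 84.7 mm
R5: 93.4 mm
R6: 170.4 mm
R7: 275.3 mm
R8: 245.1 mm
R9: 109.9 mm
R10: 60.1 mm
R11: 127.2 mm
R12: 130.0 mm
R13: 89.5 mm
Maximum: R7 at 275.3 mm.

R7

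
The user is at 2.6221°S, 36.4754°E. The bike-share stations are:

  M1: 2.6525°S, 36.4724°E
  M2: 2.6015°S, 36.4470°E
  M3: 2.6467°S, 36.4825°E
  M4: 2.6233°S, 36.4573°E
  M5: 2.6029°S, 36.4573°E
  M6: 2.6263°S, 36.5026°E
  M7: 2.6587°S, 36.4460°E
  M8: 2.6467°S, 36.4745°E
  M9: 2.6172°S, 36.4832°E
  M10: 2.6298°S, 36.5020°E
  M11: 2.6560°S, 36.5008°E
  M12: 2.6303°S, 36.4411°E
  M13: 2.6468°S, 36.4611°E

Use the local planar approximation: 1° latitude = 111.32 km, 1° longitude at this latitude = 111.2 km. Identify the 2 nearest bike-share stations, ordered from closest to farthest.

Distances from 2.6221°S, 36.4754°E:
M1: 3.4005 km
M2: 3.9028 km
M3: 2.8500 km
M4: 2.0171 km
M5: 2.9359 km
M6: 3.0606 km
M7: 5.2238 km
M8: 2.7403 km
M9: 1.0246 km
M10: 3.0796 km
M11: 4.7137 km
M12: 3.9219 km
M13: 3.1763 km
Sorted: M9 (1.0246 km) < M4 (2.0171 km) < M8 (2.7403 km) < M3 (2.8500 km) < …

M9, M4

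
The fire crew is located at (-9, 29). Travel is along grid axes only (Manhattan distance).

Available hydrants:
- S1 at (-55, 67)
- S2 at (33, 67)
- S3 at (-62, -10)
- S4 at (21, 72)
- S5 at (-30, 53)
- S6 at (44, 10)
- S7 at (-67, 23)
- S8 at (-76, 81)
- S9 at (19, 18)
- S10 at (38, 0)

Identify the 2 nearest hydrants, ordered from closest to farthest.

Distances from (-9, 29):
S1: 84
S2: 80
S3: 92
S4: 73
S5: 45
S6: 72
S7: 64
S8: 119
S9: 39
S10: 76
Sorted: S9 (39) < S5 (45) < S7 (64) < S6 (72) < …

S9, S5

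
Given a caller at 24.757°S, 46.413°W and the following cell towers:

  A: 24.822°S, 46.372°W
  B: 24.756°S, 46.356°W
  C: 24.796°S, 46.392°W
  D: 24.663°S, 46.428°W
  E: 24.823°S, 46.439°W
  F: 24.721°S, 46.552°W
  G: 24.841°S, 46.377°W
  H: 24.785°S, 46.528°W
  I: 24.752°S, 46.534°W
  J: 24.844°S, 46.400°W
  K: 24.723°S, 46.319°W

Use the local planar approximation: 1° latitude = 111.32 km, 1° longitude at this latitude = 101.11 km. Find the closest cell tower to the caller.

C

Distances from 24.757°S, 46.413°W:
A: √((-0.065·111.32)² + (0.041·101.11)²) = √(52.35680 + 17.18525) = 8.339 km
B: √((0.001·111.32)² + (0.057·101.11)²) = √(0.01239 + 33.21528) = 5.764 km
C: √((-0.039·111.32)² + (0.021·101.11)²) = √(18.84845 + 4.50845) = 4.833 km
D: √((0.094·111.32)² + (-0.015·101.11)²) = √(109.49697 + 2.30023) = 10.573 km
E: √((-0.066·111.32)² + (-0.026·101.11)²) = √(53.98017 + 6.91090) = 7.803 km
F: √((0.036·111.32)² + (-0.139·101.11)²) = √(16.06022 + 197.52307) = 14.614 km
G: √((-0.084·111.32)² + (0.036·101.11)²) = √(87.43896 + 13.24931) = 10.034 km
H: √((-0.028·111.32)² + (-0.115·101.11)²) = √(9.71544 + 135.20224) = 12.038 km
I: √((0.005·111.32)² + (-0.121·101.11)²) = √(0.30980 + 149.67834) = 12.247 km
J: √((-0.087·111.32)² + (0.013·101.11)²) = √(93.79613 + 1.72773) = 9.774 km
K: √((0.034·111.32)² + (0.094·101.11)²) = √(14.32532 + 90.33248) = 10.230 km
Minimum: C at 4.833 km.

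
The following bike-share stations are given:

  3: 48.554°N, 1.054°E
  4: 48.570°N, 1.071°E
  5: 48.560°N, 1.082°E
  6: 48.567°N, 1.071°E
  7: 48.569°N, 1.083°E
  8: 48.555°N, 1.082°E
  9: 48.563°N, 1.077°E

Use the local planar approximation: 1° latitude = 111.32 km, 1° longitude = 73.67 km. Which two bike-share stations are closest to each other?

4 and 6

Pairwise distances:
3–4: 2.177 km
3–5: 2.168 km
3–6: 1.914 km
3–7: 2.712 km
3–8: 2.066 km
3–9: 1.968 km
4–5: 1.377 km
4–6: 0.334 km
4–7: 0.891 km
4–8: 1.856 km
4–9: 0.896 km
5–6: 1.124 km
5–7: 1.005 km
5–8: 0.557 km
5–9: 0.497 km
6–7: 0.912 km
6–8: 1.562 km
6–9: 0.627 km
7–8: 1.560 km
7–9: 0.801 km
8–9: 0.964 km
Closest pair: 4–6 at 0.334 km.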